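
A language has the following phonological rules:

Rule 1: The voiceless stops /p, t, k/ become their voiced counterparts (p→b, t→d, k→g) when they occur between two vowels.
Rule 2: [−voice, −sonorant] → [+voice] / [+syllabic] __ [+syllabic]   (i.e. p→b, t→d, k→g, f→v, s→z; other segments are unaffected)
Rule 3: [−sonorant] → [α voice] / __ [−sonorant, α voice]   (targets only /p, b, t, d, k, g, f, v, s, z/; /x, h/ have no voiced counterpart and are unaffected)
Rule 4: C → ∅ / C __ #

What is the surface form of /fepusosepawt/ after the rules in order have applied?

febuzozebaw

Rule 1 (intervocalic voicing): /p/ is a voiceless stop between vowels /e/ and /u/, so it voices to [b]. /p/ is a voiceless stop between vowels /e/ and /a/, so it voices to [b]. /fepusosepawt/ → febusosebawt.
Rule 2 (intervocalic voicing): /s/ is a voiceless obstruent between vowels /u/ and /o/, so it voices to [z]. /s/ is a voiceless obstruent between vowels /o/ and /e/, so it voices to [z]. /febusosebawt/ → febuzozebawt.
Rule 3 (regressive voicing assimilation): no segment meets the environment; /febuzozebawt/ is unchanged.
Rule 4 (final cluster simplification): /t/ is the second consonant of a word-final cluster /wt/, so it deletes. /febuzozebawt/ → febuzozebaw.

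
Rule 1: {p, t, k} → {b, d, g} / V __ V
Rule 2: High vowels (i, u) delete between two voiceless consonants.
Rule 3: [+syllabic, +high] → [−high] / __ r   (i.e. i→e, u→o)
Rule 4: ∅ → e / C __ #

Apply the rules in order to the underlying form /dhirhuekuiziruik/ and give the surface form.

Rule 1 (intervocalic voicing): /k/ is a voiceless stop between vowels /e/ and /u/, so it voices to [g]. /dhirhuekuiziruik/ → dhirhueguiziruik.
Rule 2 (high vowel syncope): no segment meets the environment; /dhirhueguiziruik/ is unchanged.
Rule 3 (pre-rhotic lowering): /i/ is a high vowel immediately before /r/, so it lowers to [e]. /i/ is a high vowel immediately before /r/, so it lowers to [e]. /dhirhueguiziruik/ → dherhueguizeruik.
Rule 4 (final e-epenthesis): the form ends in the consonant /k/, so [e] is inserted word-finally. /dherhueguizeruik/ → dherhueguizeruike.

dherhueguizeruike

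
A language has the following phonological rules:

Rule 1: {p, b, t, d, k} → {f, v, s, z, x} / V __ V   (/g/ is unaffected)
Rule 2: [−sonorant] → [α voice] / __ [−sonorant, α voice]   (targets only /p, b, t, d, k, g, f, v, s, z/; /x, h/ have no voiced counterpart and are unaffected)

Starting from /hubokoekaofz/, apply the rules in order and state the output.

huvoxoexaovz

Rule 1 (intervocalic spirantization): /b/ is a stop between vowels /u/ and /o/, so it spirantizes to the fricative [v]. /k/ is a stop between vowels /o/ and /o/, so it spirantizes to the fricative [x]. /k/ is a stop between vowels /e/ and /a/, so it spirantizes to the fricative [x]. /hubokoekaofz/ → huvoxoexaofz.
Rule 2 (regressive voicing assimilation): /f/ precedes the voiced obstruent /z/, so it voices to [v] by assimilation. /huvoxoexaofz/ → huvoxoexaovz.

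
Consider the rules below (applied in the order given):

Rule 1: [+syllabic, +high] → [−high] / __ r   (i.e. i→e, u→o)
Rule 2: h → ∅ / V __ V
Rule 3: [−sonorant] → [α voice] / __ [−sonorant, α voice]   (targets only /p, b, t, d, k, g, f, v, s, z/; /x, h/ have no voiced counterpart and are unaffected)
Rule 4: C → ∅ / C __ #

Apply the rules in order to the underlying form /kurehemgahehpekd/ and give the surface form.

koreemgaehpeg

Rule 1 (pre-rhotic lowering): /u/ is a high vowel immediately before /r/, so it lowers to [o]. /kurehemgahehpekd/ → korehemgahehpekd.
Rule 2 (intervocalic h-deletion): /h/ occurs between vowels /e/ and /e/, so it deletes. /h/ occurs between vowels /a/ and /e/, so it deletes. /korehemgahehpekd/ → koreemgaehpekd.
Rule 3 (regressive voicing assimilation): /k/ precedes the voiced obstruent /d/, so it voices to [g] by assimilation. /koreemgaehpekd/ → koreemgaehpegd.
Rule 4 (final cluster simplification): /d/ is the second consonant of a word-final cluster /gd/, so it deletes. /koreemgaehpegd/ → koreemgaehpeg.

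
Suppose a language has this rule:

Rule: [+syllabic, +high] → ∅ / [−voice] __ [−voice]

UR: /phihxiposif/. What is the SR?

phhxposf

/i/ is a high vowel flanked by voiceless consonants /h/ and /h/, so it deletes.
/i/ is a high vowel flanked by voiceless consonants /x/ and /p/, so it deletes.
/i/ is a high vowel flanked by voiceless consonants /s/ and /f/, so it deletes.
Surface form: [phhxposf].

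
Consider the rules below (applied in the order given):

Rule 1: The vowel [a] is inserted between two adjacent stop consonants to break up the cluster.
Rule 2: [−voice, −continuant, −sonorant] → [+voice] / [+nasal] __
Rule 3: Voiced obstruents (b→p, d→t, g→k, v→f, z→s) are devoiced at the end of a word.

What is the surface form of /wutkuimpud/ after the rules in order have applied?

wutakuimbut

Rule 1 (stop-cluster a-epenthesis): /t/ and /k/ form a stop–stop cluster, so [a] is inserted between them. /wutkuimpud/ → wutakuimpud.
Rule 2 (post-nasal voicing): /p/ is a voiceless stop immediately after the nasal /m/, so it voices to [b]. /wutakuimpud/ → wutakuimbud.
Rule 3 (final devoicing): /d/ is a voiced obstruent in word-final position, so it devoices to [t]. /wutakuimbud/ → wutakuimbut.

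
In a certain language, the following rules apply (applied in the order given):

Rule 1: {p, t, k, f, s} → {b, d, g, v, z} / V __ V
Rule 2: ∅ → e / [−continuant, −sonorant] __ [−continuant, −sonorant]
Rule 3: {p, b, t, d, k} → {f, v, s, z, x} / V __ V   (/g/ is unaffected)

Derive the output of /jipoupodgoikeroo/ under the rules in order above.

Rule 1 (intervocalic voicing): /p/ is a voiceless obstruent between vowels /i/ and /o/, so it voices to [b]. /p/ is a voiceless obstruent between vowels /u/ and /o/, so it voices to [b]. /k/ is a voiceless obstruent between vowels /i/ and /e/, so it voices to [g]. /jipoupodgoikeroo/ → jiboubodgoigeroo.
Rule 2 (stop-cluster e-epenthesis): /d/ and /g/ form a stop–stop cluster, so [e] is inserted between them. /jiboubodgoigeroo/ → jiboubodegoigeroo.
Rule 3 (intervocalic spirantization): /b/ is a stop between vowels /i/ and /o/, so it spirantizes to the fricative [v]. /b/ is a stop between vowels /u/ and /o/, so it spirantizes to the fricative [v]. /d/ is a stop between vowels /o/ and /e/, so it spirantizes to the fricative [z]. /jiboubodegoigeroo/ → jivouvozegoigeroo.

jivouvozegoigeroo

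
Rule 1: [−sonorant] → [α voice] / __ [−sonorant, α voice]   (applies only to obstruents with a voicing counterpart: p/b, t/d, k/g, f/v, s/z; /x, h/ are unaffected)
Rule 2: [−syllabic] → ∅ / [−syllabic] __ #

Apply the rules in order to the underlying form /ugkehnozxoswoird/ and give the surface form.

Rule 1 (regressive voicing assimilation): /g/ precedes the voiceless obstruent /k/, so it devoices to [k] by assimilation. /z/ precedes the voiceless obstruent /x/, so it devoices to [s] by assimilation. /ugkehnozxoswoird/ → ukkehnosxoswoird.
Rule 2 (final cluster simplification): /d/ is the second consonant of a word-final cluster /rd/, so it deletes. /ukkehnosxoswoird/ → ukkehnosxoswoir.

ukkehnosxoswoir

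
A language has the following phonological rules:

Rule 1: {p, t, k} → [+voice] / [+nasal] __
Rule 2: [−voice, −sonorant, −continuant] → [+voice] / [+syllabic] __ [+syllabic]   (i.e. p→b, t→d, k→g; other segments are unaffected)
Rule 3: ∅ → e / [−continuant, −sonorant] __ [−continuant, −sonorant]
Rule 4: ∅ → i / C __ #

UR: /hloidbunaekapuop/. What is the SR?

Rule 1 (post-nasal voicing): no segment meets the environment; /hloidbunaekapuop/ is unchanged.
Rule 2 (intervocalic voicing): /k/ is a voiceless stop between vowels /e/ and /a/, so it voices to [g]. /p/ is a voiceless stop between vowels /a/ and /u/, so it voices to [b]. /hloidbunaekapuop/ → hloidbunaegabuop.
Rule 3 (stop-cluster e-epenthesis): /d/ and /b/ form a stop–stop cluster, so [e] is inserted between them. /hloidbunaegabuop/ → hloidebunaegabuop.
Rule 4 (final i-epenthesis): the form ends in the consonant /p/, so [i] is inserted word-finally. /hloidebunaegabuop/ → hloidebunaegabuopi.

hloidebunaegabuopi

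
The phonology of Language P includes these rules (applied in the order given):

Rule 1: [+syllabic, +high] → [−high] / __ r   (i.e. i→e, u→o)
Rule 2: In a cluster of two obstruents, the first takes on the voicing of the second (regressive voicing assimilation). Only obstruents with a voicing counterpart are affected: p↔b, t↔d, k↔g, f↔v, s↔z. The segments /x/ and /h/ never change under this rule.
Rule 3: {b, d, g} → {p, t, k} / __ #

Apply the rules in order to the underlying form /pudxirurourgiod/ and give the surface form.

Rule 1 (pre-rhotic lowering): /i/ is a high vowel immediately before /r/, so it lowers to [e]. /u/ is a high vowel immediately before /r/, so it lowers to [o]. /u/ is a high vowel immediately before /r/, so it lowers to [o]. /pudxirurourgiod/ → pudxeroroorgiod.
Rule 2 (regressive voicing assimilation): /d/ precedes the voiceless obstruent /x/, so it devoices to [t] by assimilation. /pudxeroroorgiod/ → putxeroroorgiod.
Rule 3 (final devoicing): /d/ is a voiced stop in word-final position, so it devoices to [t]. /putxeroroorgiod/ → putxeroroorgiot.

putxeroroorgiot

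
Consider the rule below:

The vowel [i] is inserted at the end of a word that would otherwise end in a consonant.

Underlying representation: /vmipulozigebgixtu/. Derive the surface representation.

No segment of /vmipulozigebgixtu/ meets the structural description of the rule, so the form surfaces unchanged.

vmipulozigebgixtu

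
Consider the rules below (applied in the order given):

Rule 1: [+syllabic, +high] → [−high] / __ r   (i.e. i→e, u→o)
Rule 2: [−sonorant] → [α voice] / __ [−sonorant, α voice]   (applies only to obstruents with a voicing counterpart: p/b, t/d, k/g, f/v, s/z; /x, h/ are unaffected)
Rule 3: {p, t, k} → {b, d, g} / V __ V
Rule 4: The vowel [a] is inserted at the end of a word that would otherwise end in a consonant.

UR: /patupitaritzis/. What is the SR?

Rule 1 (pre-rhotic lowering): no segment meets the environment; /patupitaritzis/ is unchanged.
Rule 2 (regressive voicing assimilation): /t/ precedes the voiced obstruent /z/, so it voices to [d] by assimilation. /patupitaritzis/ → patupitaridzis.
Rule 3 (intervocalic voicing): /t/ is a voiceless stop between vowels /a/ and /u/, so it voices to [d]. /p/ is a voiceless stop between vowels /u/ and /i/, so it voices to [b]. /t/ is a voiceless stop between vowels /i/ and /a/, so it voices to [d]. /patupitaridzis/ → padubidaridzis.
Rule 4 (final a-epenthesis): the form ends in the consonant /s/, so [a] is inserted word-finally. /padubidaridzis/ → padubidaridzisa.

padubidaridzisa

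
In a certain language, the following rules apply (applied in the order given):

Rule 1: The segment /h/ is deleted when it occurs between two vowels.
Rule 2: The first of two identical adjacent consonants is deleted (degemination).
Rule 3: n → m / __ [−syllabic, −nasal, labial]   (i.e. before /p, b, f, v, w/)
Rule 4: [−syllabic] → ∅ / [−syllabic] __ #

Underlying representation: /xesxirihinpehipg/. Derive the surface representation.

xesxiriimpeip

Rule 1 (intervocalic h-deletion): /h/ occurs between vowels /i/ and /i/, so it deletes. /h/ occurs between vowels /e/ and /i/, so it deletes. /xesxirihinpehipg/ → xesxiriinpeipg.
Rule 2 (degemination): no segment meets the environment; /xesxiriinpeipg/ is unchanged.
Rule 3 (nasal place assimilation): /n/ precedes the labial consonant /p/, so it assimilates in place to [m]. /xesxiriinpeipg/ → xesxiriimpeipg.
Rule 4 (final cluster simplification): /g/ is the second consonant of a word-final cluster /pg/, so it deletes. /xesxiriimpeipg/ → xesxiriimpeip.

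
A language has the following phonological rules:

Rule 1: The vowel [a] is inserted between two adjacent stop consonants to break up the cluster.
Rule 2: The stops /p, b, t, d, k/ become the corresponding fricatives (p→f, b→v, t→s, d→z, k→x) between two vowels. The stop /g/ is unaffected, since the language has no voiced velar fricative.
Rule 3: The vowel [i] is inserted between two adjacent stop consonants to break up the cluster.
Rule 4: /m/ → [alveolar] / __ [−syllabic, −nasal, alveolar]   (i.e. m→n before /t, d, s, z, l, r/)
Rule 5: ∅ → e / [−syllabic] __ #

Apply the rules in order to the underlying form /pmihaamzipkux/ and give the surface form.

Rule 1 (stop-cluster a-epenthesis): /p/ and /k/ form a stop–stop cluster, so [a] is inserted between them. /pmihaamzipkux/ → pmihaamzipakux.
Rule 2 (intervocalic spirantization): /p/ is a stop between vowels /i/ and /a/, so it spirantizes to the fricative [f]. /k/ is a stop between vowels /a/ and /u/, so it spirantizes to the fricative [x]. /pmihaamzipakux/ → pmihaamzifaxux.
Rule 3 (stop-cluster i-epenthesis): no segment meets the environment; /pmihaamzifaxux/ is unchanged.
Rule 4 (nasal place assimilation): /m/ precedes the alveolar consonant /z/, so it assimilates in place to [n]. /pmihaamzifaxux/ → pmihaanzifaxux.
Rule 5 (final e-epenthesis): the form ends in the consonant /x/, so [e] is inserted word-finally. /pmihaanzifaxux/ → pmihaanzifaxuxe.

pmihaanzifaxuxe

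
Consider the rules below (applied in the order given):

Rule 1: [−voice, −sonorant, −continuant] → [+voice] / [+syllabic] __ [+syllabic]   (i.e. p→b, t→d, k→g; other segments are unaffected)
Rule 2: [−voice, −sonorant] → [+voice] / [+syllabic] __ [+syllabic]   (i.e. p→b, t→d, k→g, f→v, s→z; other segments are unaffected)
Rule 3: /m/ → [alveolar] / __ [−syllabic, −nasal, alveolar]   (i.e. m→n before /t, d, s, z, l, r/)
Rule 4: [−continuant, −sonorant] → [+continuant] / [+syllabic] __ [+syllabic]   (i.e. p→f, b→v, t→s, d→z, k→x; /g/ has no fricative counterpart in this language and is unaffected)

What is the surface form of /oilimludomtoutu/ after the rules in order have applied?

oilinluzontouzu

Rule 1 (intervocalic voicing): /t/ is a voiceless stop between vowels /u/ and /u/, so it voices to [d]. /oilimludomtoutu/ → oilimludomtoudu.
Rule 2 (intervocalic voicing): no segment meets the environment; /oilimludomtoudu/ is unchanged.
Rule 3 (nasal place assimilation): /m/ precedes the alveolar consonant /l/, so it assimilates in place to [n]. /m/ precedes the alveolar consonant /t/, so it assimilates in place to [n]. /oilimludomtoudu/ → oilinludontoudu.
Rule 4 (intervocalic spirantization): /d/ is a stop between vowels /u/ and /o/, so it spirantizes to the fricative [z]. /d/ is a stop between vowels /u/ and /u/, so it spirantizes to the fricative [z]. /oilinludontoudu/ → oilinluzontouzu.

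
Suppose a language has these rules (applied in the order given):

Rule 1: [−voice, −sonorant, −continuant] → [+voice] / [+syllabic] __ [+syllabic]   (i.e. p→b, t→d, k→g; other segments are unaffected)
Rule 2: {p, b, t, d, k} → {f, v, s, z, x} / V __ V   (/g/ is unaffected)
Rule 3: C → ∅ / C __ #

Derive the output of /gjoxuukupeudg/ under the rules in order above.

Rule 1 (intervocalic voicing): /k/ is a voiceless stop between vowels /u/ and /u/, so it voices to [g]. /p/ is a voiceless stop between vowels /u/ and /e/, so it voices to [b]. /gjoxuukupeudg/ → gjoxuugubeudg.
Rule 2 (intervocalic spirantization): /b/ is a stop between vowels /u/ and /e/, so it spirantizes to the fricative [v]. /gjoxuugubeudg/ → gjoxuuguveudg.
Rule 3 (final cluster simplification): /g/ is the second consonant of a word-final cluster /dg/, so it deletes. /gjoxuuguveudg/ → gjoxuuguveud.

gjoxuuguveud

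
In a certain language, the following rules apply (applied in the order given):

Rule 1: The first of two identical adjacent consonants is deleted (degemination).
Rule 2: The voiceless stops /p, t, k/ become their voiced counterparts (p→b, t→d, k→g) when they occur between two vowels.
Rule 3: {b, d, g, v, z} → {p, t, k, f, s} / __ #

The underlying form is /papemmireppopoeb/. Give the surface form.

pabemireboboep

Rule 1 (degemination): /mm/ is a geminate; the first /m/ deletes. /pp/ is a geminate; the first /p/ deletes. /papemmireppopoeb/ → papemirepopoeb.
Rule 2 (intervocalic voicing): /p/ is a voiceless stop between vowels /a/ and /e/, so it voices to [b]. /p/ is a voiceless stop between vowels /e/ and /o/, so it voices to [b]. /p/ is a voiceless stop between vowels /o/ and /o/, so it voices to [b]. /papemirepopoeb/ → pabemireboboeb.
Rule 3 (final devoicing): /b/ is a voiced obstruent in word-final position, so it devoices to [p]. /pabemireboboeb/ → pabemireboboep.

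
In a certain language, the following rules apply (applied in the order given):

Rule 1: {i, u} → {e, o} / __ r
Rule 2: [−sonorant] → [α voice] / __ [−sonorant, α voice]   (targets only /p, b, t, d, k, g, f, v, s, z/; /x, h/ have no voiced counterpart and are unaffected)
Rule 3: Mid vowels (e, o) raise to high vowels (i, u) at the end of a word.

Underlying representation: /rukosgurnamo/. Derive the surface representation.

Rule 1 (pre-rhotic lowering): /u/ is a high vowel immediately before /r/, so it lowers to [o]. /rukosgurnamo/ → rukosgornamo.
Rule 2 (regressive voicing assimilation): /s/ precedes the voiced obstruent /g/, so it voices to [z] by assimilation. /rukosgornamo/ → rukozgornamo.
Rule 3 (final vowel raising): /o/ is a mid vowel in word-final position, so it raises to [u]. /rukozgornamo/ → rukozgornamu.

rukozgornamu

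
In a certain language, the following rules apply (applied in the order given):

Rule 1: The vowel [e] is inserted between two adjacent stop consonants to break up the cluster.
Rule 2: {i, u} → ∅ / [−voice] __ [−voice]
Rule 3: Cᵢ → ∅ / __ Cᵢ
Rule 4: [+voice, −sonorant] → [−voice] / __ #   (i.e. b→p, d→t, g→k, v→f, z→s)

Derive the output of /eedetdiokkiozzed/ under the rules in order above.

Rule 1 (stop-cluster e-epenthesis): /t/ and /d/ form a stop–stop cluster, so [e] is inserted between them. /k/ and /k/ form a stop–stop cluster, so [e] is inserted between them. /eedetdiokkiozzed/ → eedetediokekiozzed.
Rule 2 (high vowel syncope): no segment meets the environment; /eedetediokekiozzed/ is unchanged.
Rule 3 (degemination): /zz/ is a geminate; the first /z/ deletes. /eedetediokekiozzed/ → eedetediokekiozed.
Rule 4 (final devoicing): /d/ is a voiced obstruent in word-final position, so it devoices to [t]. /eedetediokekiozed/ → eedetediokekiozet.

eedetediokekiozet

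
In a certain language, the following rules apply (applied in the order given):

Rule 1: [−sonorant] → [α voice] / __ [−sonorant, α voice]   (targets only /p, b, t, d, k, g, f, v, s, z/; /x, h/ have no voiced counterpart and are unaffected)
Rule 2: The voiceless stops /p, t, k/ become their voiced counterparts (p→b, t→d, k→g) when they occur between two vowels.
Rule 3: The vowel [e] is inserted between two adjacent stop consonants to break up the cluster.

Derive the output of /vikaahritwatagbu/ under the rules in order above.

Rule 1 (regressive voicing assimilation): no segment meets the environment; /vikaahritwatagbu/ is unchanged.
Rule 2 (intervocalic voicing): /k/ is a voiceless stop between vowels /i/ and /a/, so it voices to [g]. /t/ is a voiceless stop between vowels /a/ and /a/, so it voices to [d]. /vikaahritwatagbu/ → vigaahritwadagbu.
Rule 3 (stop-cluster e-epenthesis): /g/ and /b/ form a stop–stop cluster, so [e] is inserted between them. /vigaahritwadagbu/ → vigaahritwadagebu.

vigaahritwadagebu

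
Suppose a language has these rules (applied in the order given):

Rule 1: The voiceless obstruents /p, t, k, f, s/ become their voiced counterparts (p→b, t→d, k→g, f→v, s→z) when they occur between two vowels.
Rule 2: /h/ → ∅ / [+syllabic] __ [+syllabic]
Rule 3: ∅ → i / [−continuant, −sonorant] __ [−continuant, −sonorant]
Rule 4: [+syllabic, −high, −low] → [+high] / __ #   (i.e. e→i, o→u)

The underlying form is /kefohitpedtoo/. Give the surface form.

Rule 1 (intervocalic voicing): /f/ is a voiceless obstruent between vowels /e/ and /o/, so it voices to [v]. /kefohitpedtoo/ → kevohitpedtoo.
Rule 2 (intervocalic h-deletion): /h/ occurs between vowels /o/ and /i/, so it deletes. /kevohitpedtoo/ → kevoitpedtoo.
Rule 3 (stop-cluster i-epenthesis): /t/ and /p/ form a stop–stop cluster, so [i] is inserted between them. /d/ and /t/ form a stop–stop cluster, so [i] is inserted between them. /kevoitpedtoo/ → kevoitipeditoo.
Rule 4 (final vowel raising): /o/ is a mid vowel in word-final position, so it raises to [u]. /kevoitipeditoo/ → kevoitipeditou.

kevoitipeditou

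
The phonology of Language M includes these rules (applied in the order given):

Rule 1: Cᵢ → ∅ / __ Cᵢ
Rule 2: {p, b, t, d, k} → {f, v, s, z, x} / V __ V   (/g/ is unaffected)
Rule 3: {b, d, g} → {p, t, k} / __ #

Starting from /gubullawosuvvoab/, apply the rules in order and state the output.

guvulawosuvoap

Rule 1 (degemination): /ll/ is a geminate; the first /l/ deletes. /vv/ is a geminate; the first /v/ deletes. /gubullawosuvvoab/ → gubulawosuvoab.
Rule 2 (intervocalic spirantization): /b/ is a stop between vowels /u/ and /u/, so it spirantizes to the fricative [v]. /gubulawosuvoab/ → guvulawosuvoab.
Rule 3 (final devoicing): /b/ is a voiced stop in word-final position, so it devoices to [p]. /guvulawosuvoab/ → guvulawosuvoap.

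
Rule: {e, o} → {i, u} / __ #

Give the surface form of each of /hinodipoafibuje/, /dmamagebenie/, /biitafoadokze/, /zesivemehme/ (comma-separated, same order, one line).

/hinodipoafibuje/: /e/ is a mid vowel in word-final position, so it raises to [i]. → [hinodipoafibuji].
/dmamagebenie/: /e/ is a mid vowel in word-final position, so it raises to [i]. → [dmamagebenii].
/biitafoadokze/: /e/ is a mid vowel in word-final position, so it raises to [i]. → [biitafoadokzi].
/zesivemehme/: /e/ is a mid vowel in word-final position, so it raises to [i]. → [zesivemehmi].

hinodipoafibuji, dmamagebenii, biitafoadokzi, zesivemehmi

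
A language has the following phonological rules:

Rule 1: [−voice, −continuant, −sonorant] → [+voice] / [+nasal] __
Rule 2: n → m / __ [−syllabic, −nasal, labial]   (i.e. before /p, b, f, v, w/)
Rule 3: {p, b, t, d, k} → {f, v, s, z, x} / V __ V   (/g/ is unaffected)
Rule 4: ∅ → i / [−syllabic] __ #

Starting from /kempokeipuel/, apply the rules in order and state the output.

Rule 1 (post-nasal voicing): /p/ is a voiceless stop immediately after the nasal /m/, so it voices to [b]. /kempokeipuel/ → kembokeipuel.
Rule 2 (nasal place assimilation): no segment meets the environment; /kembokeipuel/ is unchanged.
Rule 3 (intervocalic spirantization): /k/ is a stop between vowels /o/ and /e/, so it spirantizes to the fricative [x]. /p/ is a stop between vowels /i/ and /u/, so it spirantizes to the fricative [f]. /kembokeipuel/ → kemboxeifuel.
Rule 4 (final i-epenthesis): the form ends in the consonant /l/, so [i] is inserted word-finally. /kemboxeifuel/ → kemboxeifueli.

kemboxeifueli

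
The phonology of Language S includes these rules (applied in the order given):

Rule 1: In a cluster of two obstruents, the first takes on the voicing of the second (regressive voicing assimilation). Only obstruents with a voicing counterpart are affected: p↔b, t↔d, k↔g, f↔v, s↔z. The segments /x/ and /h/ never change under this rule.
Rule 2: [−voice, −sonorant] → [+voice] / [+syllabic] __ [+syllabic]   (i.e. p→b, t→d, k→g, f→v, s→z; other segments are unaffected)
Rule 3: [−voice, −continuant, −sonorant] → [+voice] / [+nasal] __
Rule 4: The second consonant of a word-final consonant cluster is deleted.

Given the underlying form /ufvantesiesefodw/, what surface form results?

Rule 1 (regressive voicing assimilation): /f/ precedes the voiced obstruent /v/, so it voices to [v] by assimilation. /ufvantesiesefodw/ → uvvantesiesefodw.
Rule 2 (intervocalic voicing): /s/ is a voiceless obstruent between vowels /e/ and /i/, so it voices to [z]. /s/ is a voiceless obstruent between vowels /e/ and /e/, so it voices to [z]. /f/ is a voiceless obstruent between vowels /e/ and /o/, so it voices to [v]. /uvvantesiesefodw/ → uvvanteziezevodw.
Rule 3 (post-nasal voicing): /t/ is a voiceless stop immediately after the nasal /n/, so it voices to [d]. /uvvanteziezevodw/ → uvvandeziezevodw.
Rule 4 (final cluster simplification): /w/ is the second consonant of a word-final cluster /dw/, so it deletes. /uvvandeziezevodw/ → uvvandeziezevod.

uvvandeziezevod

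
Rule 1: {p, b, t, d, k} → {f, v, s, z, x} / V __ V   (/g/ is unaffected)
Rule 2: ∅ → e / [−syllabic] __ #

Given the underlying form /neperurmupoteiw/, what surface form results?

neferurmufoseiwe

Rule 1 (intervocalic spirantization): /p/ is a stop between vowels /e/ and /e/, so it spirantizes to the fricative [f]. /p/ is a stop between vowels /u/ and /o/, so it spirantizes to the fricative [f]. /t/ is a stop between vowels /o/ and /e/, so it spirantizes to the fricative [s]. /neperurmupoteiw/ → neferurmufoseiw.
Rule 2 (final e-epenthesis): the form ends in the consonant /w/, so [e] is inserted word-finally. /neferurmufoseiw/ → neferurmufoseiwe.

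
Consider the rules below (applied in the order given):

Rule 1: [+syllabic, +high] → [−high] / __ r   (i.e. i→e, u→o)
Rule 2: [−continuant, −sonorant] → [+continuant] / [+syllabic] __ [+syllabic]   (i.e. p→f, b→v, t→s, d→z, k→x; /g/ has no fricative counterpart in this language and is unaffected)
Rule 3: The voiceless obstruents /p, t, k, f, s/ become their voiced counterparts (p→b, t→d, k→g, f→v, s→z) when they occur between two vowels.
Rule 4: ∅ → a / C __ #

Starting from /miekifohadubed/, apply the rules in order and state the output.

Rule 1 (pre-rhotic lowering): no segment meets the environment; /miekifohadubed/ is unchanged.
Rule 2 (intervocalic spirantization): /k/ is a stop between vowels /e/ and /i/, so it spirantizes to the fricative [x]. /d/ is a stop between vowels /a/ and /u/, so it spirantizes to the fricative [z]. /b/ is a stop between vowels /u/ and /e/, so it spirantizes to the fricative [v]. /miekifohadubed/ → miexifohazuved.
Rule 3 (intervocalic voicing): /f/ is a voiceless obstruent between vowels /i/ and /o/, so it voices to [v]. /miexifohazuved/ → miexivohazuved.
Rule 4 (final a-epenthesis): the form ends in the consonant /d/, so [a] is inserted word-finally. /miexivohazuved/ → miexivohazuveda.

miexivohazuveda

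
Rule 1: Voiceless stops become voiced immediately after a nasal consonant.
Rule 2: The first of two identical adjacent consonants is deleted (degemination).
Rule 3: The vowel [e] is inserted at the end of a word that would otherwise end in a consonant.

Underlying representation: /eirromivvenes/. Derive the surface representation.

Rule 1 (post-nasal voicing): no segment meets the environment; /eirromivvenes/ is unchanged.
Rule 2 (degemination): /rr/ is a geminate; the first /r/ deletes. /vv/ is a geminate; the first /v/ deletes. /eirromivvenes/ → eiromivenes.
Rule 3 (final e-epenthesis): the form ends in the consonant /s/, so [e] is inserted word-finally. /eiromivenes/ → eiromivenese.

eiromivenese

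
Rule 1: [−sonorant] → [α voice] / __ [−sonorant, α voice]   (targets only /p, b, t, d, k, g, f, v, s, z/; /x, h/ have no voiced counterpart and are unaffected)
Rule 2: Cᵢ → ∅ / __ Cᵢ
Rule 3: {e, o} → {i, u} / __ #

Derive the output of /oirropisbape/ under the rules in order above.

oiropizbapi

Rule 1 (regressive voicing assimilation): /s/ precedes the voiced obstruent /b/, so it voices to [z] by assimilation. /oirropisbape/ → oirropizbape.
Rule 2 (degemination): /rr/ is a geminate; the first /r/ deletes. /oirropizbape/ → oiropizbape.
Rule 3 (final vowel raising): /e/ is a mid vowel in word-final position, so it raises to [i]. /oiropizbape/ → oiropizbapi.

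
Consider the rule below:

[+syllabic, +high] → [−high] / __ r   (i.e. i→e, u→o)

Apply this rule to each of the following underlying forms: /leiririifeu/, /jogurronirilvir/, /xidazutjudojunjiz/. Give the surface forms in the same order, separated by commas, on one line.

leereriifeu, jogorronerilver, xidazutjudojunjiz

/leiririifeu/: /i/ is a high vowel immediately before /r/, so it lowers to [e]. /i/ is a high vowel immediately before /r/, so it lowers to [e]. → [leereriifeu].
/jogurronirilvir/: /u/ is a high vowel immediately before /r/, so it lowers to [o]. /i/ is a high vowel immediately before /r/, so it lowers to [e]. /i/ is a high vowel immediately before /r/, so it lowers to [e]. → [jogorronerilver].
/xidazutjudojunjiz/: the rule's environment is not met; surfaces unchanged as [xidazutjudojunjiz].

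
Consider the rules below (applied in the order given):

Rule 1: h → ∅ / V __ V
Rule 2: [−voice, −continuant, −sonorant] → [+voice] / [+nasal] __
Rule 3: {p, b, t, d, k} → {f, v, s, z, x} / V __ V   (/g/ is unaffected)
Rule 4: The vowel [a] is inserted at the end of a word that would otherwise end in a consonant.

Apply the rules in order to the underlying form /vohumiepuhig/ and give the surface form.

voumiefuiga

Rule 1 (intervocalic h-deletion): /h/ occurs between vowels /o/ and /u/, so it deletes. /h/ occurs between vowels /u/ and /i/, so it deletes. /vohumiepuhig/ → voumiepuig.
Rule 2 (post-nasal voicing): no segment meets the environment; /voumiepuig/ is unchanged.
Rule 3 (intervocalic spirantization): /p/ is a stop between vowels /e/ and /u/, so it spirantizes to the fricative [f]. /voumiepuig/ → voumiefuig.
Rule 4 (final a-epenthesis): the form ends in the consonant /g/, so [a] is inserted word-finally. /voumiefuig/ → voumiefuiga.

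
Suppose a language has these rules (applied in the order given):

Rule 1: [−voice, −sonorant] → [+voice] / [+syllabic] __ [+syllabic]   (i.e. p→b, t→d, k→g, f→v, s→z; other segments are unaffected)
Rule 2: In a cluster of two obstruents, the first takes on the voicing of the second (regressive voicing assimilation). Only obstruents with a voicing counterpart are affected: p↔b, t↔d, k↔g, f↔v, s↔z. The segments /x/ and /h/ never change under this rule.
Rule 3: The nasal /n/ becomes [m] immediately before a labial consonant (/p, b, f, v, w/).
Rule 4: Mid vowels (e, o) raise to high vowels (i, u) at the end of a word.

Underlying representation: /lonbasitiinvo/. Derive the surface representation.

Rule 1 (intervocalic voicing): /s/ is a voiceless obstruent between vowels /a/ and /i/, so it voices to [z]. /t/ is a voiceless obstruent between vowels /i/ and /i/, so it voices to [d]. /lonbasitiinvo/ → lonbazidiinvo.
Rule 2 (regressive voicing assimilation): no segment meets the environment; /lonbazidiinvo/ is unchanged.
Rule 3 (nasal place assimilation): /n/ precedes the labial consonant /b/, so it assimilates in place to [m]. /n/ precedes the labial consonant /v/, so it assimilates in place to [m]. /lonbazidiinvo/ → lombazidiimvo.
Rule 4 (final vowel raising): /o/ is a mid vowel in word-final position, so it raises to [u]. /lombazidiimvo/ → lombazidiimvu.

lombazidiimvu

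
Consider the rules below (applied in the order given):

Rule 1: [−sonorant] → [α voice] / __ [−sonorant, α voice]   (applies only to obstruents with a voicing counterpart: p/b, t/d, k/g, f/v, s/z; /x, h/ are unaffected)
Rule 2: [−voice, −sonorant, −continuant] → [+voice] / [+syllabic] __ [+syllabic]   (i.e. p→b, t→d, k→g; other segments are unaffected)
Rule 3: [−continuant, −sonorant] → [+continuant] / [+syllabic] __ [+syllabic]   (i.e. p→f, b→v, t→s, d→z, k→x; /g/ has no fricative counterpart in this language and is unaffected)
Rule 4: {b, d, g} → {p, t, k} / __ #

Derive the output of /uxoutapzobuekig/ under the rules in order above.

Rule 1 (regressive voicing assimilation): /p/ precedes the voiced obstruent /z/, so it voices to [b] by assimilation. /uxoutapzobuekig/ → uxoutabzobuekig.
Rule 2 (intervocalic voicing): /t/ is a voiceless stop between vowels /u/ and /a/, so it voices to [d]. /k/ is a voiceless stop between vowels /e/ and /i/, so it voices to [g]. /uxoutabzobuekig/ → uxoudabzobuegig.
Rule 3 (intervocalic spirantization): /d/ is a stop between vowels /u/ and /a/, so it spirantizes to the fricative [z]. /b/ is a stop between vowels /o/ and /u/, so it spirantizes to the fricative [v]. /uxoudabzobuegig/ → uxouzabzovuegig.
Rule 4 (final devoicing): /g/ is a voiced stop in word-final position, so it devoices to [k]. /uxouzabzovuegig/ → uxouzabzovuegik.

uxouzabzovuegik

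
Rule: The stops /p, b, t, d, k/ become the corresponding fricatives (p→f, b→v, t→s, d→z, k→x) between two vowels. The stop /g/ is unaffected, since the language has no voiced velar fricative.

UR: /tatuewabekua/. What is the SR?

tasuewavexua

/t/ is a stop between vowels /a/ and /u/, so it spirantizes to the fricative [s].
/b/ is a stop between vowels /a/ and /e/, so it spirantizes to the fricative [v].
/k/ is a stop between vowels /e/ and /u/, so it spirantizes to the fricative [x].
The other instance of /t/ does not occur in the required environment and remains unchanged.
Surface form: [tasuewavexua].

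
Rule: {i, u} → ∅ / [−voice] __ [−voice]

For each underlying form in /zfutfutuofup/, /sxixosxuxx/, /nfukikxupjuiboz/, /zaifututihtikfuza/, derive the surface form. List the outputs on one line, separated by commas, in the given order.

/zfutfutuofup/: /u/ is a high vowel flanked by voiceless consonants /f/ and /t/, so it deletes. /u/ is a high vowel flanked by voiceless consonants /f/ and /t/, so it deletes. /u/ is a high vowel flanked by voiceless consonants /f/ and /p/, so it deletes. → [zftftuofp].
/sxixosxuxx/: /i/ is a high vowel flanked by voiceless consonants /x/ and /x/, so it deletes. /u/ is a high vowel flanked by voiceless consonants /x/ and /x/, so it deletes. → [sxxosxxx].
/nfukikxupjuiboz/: /u/ is a high vowel flanked by voiceless consonants /f/ and /k/, so it deletes. /i/ is a high vowel flanked by voiceless consonants /k/ and /k/, so it deletes. /u/ is a high vowel flanked by voiceless consonants /x/ and /p/, so it deletes. → [nfkkxpjuiboz].
/zaifututihtikfuza/: /u/ is a high vowel flanked by voiceless consonants /f/ and /t/, so it deletes. /u/ is a high vowel flanked by voiceless consonants /t/ and /t/, so it deletes. /i/ is a high vowel flanked by voiceless consonants /t/ and /h/, so it deletes. /i/ is a high vowel flanked by voiceless consonants /t/ and /k/, so it deletes. → [zaiftthtkfuza].

zftftuofp, sxxosxxx, nfkkxpjuiboz, zaiftthtkfuza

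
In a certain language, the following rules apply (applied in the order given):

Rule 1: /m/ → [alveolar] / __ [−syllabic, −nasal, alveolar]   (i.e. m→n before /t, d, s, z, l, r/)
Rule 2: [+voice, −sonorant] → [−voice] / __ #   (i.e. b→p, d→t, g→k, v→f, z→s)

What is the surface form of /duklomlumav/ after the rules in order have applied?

Rule 1 (nasal place assimilation): /m/ precedes the alveolar consonant /l/, so it assimilates in place to [n]. /duklomlumav/ → duklonlumav.
Rule 2 (final devoicing): /v/ is a voiced obstruent in word-final position, so it devoices to [f]. /duklonlumav/ → duklonlumaf.

duklonlumaf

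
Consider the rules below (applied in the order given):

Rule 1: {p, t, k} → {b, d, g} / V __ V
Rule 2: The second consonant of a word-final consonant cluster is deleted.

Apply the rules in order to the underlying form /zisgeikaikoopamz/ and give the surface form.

zisgeigaigoobam

Rule 1 (intervocalic voicing): /k/ is a voiceless stop between vowels /i/ and /a/, so it voices to [g]. /k/ is a voiceless stop between vowels /i/ and /o/, so it voices to [g]. /p/ is a voiceless stop between vowels /o/ and /a/, so it voices to [b]. /zisgeikaikoopamz/ → zisgeigaigoobamz.
Rule 2 (final cluster simplification): /z/ is the second consonant of a word-final cluster /mz/, so it deletes. /zisgeigaigoobamz/ → zisgeigaigoobam.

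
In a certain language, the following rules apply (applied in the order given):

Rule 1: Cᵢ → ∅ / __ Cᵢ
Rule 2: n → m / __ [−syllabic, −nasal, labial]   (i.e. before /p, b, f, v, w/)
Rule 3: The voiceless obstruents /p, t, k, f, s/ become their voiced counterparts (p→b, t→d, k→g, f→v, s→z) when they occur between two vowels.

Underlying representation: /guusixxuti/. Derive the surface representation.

guuzixudi

Rule 1 (degemination): /xx/ is a geminate; the first /x/ deletes. /guusixxuti/ → guusixuti.
Rule 2 (nasal place assimilation): no segment meets the environment; /guusixuti/ is unchanged.
Rule 3 (intervocalic voicing): /s/ is a voiceless obstruent between vowels /u/ and /i/, so it voices to [z]. /t/ is a voiceless obstruent between vowels /u/ and /i/, so it voices to [d]. /guusixuti/ → guuzixudi.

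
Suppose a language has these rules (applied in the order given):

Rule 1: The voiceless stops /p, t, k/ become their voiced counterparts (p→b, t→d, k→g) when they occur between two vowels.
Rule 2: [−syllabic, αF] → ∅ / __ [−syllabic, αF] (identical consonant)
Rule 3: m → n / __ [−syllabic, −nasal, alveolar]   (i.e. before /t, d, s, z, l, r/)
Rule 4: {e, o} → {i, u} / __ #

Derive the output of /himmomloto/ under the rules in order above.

Rule 1 (intervocalic voicing): /t/ is a voiceless stop between vowels /o/ and /o/, so it voices to [d]. /himmomloto/ → himmomlodo.
Rule 2 (degemination): /mm/ is a geminate; the first /m/ deletes. /himmomlodo/ → himomlodo.
Rule 3 (nasal place assimilation): /m/ precedes the alveolar consonant /l/, so it assimilates in place to [n]. /himomlodo/ → himonlodo.
Rule 4 (final vowel raising): /o/ is a mid vowel in word-final position, so it raises to [u]. /himonlodo/ → himonlodu.

himonlodu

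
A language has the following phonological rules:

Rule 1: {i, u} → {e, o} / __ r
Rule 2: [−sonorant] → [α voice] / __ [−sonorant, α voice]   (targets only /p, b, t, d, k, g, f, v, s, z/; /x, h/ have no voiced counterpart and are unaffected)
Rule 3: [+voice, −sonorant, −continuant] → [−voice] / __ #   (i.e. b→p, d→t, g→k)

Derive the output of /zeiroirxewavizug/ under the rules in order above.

Rule 1 (pre-rhotic lowering): /i/ is a high vowel immediately before /r/, so it lowers to [e]. /i/ is a high vowel immediately before /r/, so it lowers to [e]. /zeiroirxewavizug/ → zeeroerxewavizug.
Rule 2 (regressive voicing assimilation): no segment meets the environment; /zeeroerxewavizug/ is unchanged.
Rule 3 (final devoicing): /g/ is a voiced stop in word-final position, so it devoices to [k]. /zeeroerxewavizug/ → zeeroerxewavizuk.

zeeroerxewavizuk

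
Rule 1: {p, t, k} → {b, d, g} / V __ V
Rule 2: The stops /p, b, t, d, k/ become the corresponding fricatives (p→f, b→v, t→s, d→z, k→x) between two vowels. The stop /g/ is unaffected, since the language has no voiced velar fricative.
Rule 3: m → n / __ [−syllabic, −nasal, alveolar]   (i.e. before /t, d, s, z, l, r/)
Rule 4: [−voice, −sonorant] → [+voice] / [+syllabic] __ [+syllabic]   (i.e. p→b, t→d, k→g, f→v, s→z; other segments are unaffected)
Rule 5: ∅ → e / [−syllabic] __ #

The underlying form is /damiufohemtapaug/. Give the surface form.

damiuvohentavauge

Rule 1 (intervocalic voicing): /p/ is a voiceless stop between vowels /a/ and /a/, so it voices to [b]. /damiufohemtapaug/ → damiufohemtabaug.
Rule 2 (intervocalic spirantization): /b/ is a stop between vowels /a/ and /a/, so it spirantizes to the fricative [v]. /damiufohemtabaug/ → damiufohemtavaug.
Rule 3 (nasal place assimilation): /m/ precedes the alveolar consonant /t/, so it assimilates in place to [n]. /damiufohemtavaug/ → damiufohentavaug.
Rule 4 (intervocalic voicing): /f/ is a voiceless obstruent between vowels /u/ and /o/, so it voices to [v]. /damiufohentavaug/ → damiuvohentavaug.
Rule 5 (final e-epenthesis): the form ends in the consonant /g/, so [e] is inserted word-finally. /damiuvohentavaug/ → damiuvohentavauge.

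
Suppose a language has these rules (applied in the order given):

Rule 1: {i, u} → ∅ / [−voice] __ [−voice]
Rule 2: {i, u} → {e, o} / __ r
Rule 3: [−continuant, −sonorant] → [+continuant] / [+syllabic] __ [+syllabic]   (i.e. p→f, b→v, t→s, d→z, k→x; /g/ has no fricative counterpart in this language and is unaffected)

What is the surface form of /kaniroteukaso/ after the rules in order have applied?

kaneroseuxaso

Rule 1 (high vowel syncope): no segment meets the environment; /kaniroteukaso/ is unchanged.
Rule 2 (pre-rhotic lowering): /i/ is a high vowel immediately before /r/, so it lowers to [e]. /kaniroteukaso/ → kaneroteukaso.
Rule 3 (intervocalic spirantization): /t/ is a stop between vowels /o/ and /e/, so it spirantizes to the fricative [s]. /k/ is a stop between vowels /u/ and /a/, so it spirantizes to the fricative [x]. /kaneroteukaso/ → kaneroseuxaso.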